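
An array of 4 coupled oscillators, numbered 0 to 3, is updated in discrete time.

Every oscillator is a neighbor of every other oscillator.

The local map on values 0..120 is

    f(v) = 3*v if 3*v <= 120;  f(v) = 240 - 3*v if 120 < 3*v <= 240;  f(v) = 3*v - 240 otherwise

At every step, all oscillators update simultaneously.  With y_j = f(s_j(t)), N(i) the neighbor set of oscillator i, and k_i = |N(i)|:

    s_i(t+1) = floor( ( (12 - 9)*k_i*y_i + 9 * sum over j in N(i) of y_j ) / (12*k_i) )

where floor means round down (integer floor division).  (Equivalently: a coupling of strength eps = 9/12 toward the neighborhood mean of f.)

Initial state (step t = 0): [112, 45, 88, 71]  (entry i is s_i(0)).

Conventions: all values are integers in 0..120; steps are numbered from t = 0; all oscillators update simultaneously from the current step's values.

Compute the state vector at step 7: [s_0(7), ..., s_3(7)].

Answer: [87, 87, 87, 87]

Derivation:
t=0: [112, 45, 88, 71]
t=1: [63, 63, 63, 63]
t=2: [51, 51, 51, 51]
t=3: [87, 87, 87, 87]
t=4: [21, 21, 21, 21]
t=5: [63, 63, 63, 63]
t=6: [51, 51, 51, 51]
t=7: [87, 87, 87, 87]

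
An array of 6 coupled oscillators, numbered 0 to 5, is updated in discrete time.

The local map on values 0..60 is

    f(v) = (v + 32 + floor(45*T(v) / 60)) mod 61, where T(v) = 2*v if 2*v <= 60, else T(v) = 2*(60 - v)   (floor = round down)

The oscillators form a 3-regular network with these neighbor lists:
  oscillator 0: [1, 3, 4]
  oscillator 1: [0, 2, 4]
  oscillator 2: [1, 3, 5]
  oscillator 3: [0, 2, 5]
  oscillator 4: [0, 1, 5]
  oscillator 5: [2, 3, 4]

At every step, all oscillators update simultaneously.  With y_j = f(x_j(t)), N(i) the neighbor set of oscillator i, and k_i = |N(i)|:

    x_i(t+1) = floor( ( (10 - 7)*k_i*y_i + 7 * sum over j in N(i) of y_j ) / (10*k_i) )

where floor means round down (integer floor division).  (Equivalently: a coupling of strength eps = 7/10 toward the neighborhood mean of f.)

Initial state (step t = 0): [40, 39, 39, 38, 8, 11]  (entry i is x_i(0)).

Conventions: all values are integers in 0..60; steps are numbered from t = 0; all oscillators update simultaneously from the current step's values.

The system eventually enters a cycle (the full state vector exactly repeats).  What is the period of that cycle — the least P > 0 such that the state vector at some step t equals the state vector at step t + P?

Simulating step by step:
t=0: [40, 39, 39, 38, 8, 11]
t=1: [43, 43, 45, 45, 48, 49]
t=2: [38, 38, 37, 37, 37, 37]
t=3: [42, 42, 42, 42, 42, 42]
t=4: [40, 40, 40, 40, 40, 40]
t=5: [41, 41, 41, 41, 41, 41]
t=6: [40, 40, 40, 40, 40, 40]

Answer: 2
Key observation: The state at step 4, [40, 40, 40, 40, 40, 40], reappears at step 6 — and no state repeats earlier — so the cycle the system enters has period 2.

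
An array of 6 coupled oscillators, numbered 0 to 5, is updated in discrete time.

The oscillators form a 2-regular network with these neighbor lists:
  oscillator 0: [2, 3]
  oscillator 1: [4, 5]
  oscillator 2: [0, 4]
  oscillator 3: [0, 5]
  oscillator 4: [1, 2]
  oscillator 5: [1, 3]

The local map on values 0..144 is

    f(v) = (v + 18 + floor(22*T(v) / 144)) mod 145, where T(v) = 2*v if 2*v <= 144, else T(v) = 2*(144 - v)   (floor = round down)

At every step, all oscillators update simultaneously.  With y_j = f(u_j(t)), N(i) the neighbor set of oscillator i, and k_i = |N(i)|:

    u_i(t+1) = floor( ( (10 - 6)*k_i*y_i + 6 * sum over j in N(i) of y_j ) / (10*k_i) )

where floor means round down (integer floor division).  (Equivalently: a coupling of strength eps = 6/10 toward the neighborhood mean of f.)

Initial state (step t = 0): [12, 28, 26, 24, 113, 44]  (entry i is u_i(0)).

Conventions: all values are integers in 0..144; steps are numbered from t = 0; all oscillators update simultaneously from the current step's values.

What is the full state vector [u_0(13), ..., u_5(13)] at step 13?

Simulating step by step:
t=0: [12, 28, 26, 24, 113, 44]
t=1: [43, 86, 72, 52, 87, 60]
t=2: [88, 113, 103, 85, 118, 100]
t=3: [125, 138, 133, 124, 139, 130]
t=4: [4, 10, 8, 4, 11, 7]
t=5: [24, 30, 27, 24, 30, 27]
t=6: [50, 55, 53, 50, 55, 53]
t=7: [84, 88, 86, 84, 88, 86]
t=8: [120, 122, 121, 120, 122, 121]
t=9: [0, 1, 0, 0, 1, 0]
t=10: [18, 18, 18, 18, 18, 18]
t=11: [41, 41, 41, 41, 41, 41]
t=12: [71, 71, 71, 71, 71, 71]
t=13: [110, 110, 110, 110, 110, 110]

Answer: [110, 110, 110, 110, 110, 110]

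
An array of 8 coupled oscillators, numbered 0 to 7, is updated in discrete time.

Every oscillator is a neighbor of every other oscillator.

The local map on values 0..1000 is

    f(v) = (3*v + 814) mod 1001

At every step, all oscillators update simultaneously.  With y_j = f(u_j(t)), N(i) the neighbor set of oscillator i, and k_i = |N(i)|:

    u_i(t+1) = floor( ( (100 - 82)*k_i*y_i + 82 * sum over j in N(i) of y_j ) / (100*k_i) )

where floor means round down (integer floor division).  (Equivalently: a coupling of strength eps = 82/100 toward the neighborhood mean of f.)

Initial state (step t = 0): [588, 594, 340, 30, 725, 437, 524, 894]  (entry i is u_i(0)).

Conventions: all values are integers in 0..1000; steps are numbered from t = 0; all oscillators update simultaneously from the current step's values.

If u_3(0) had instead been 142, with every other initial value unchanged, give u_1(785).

Simulating step by step:
t=0: [588, 594, 340, 142, 725, 437, 524, 894]
t=1: [531, 532, 547, 510, 557, 503, 519, 526]
t=2: [396, 397, 399, 392, 401, 391, 394, 395]
t=3: [467, 468, 468, 530, 468, 529, 530, 530]
t=4: [302, 302, 302, 314, 302, 313, 314, 314]
t=5: [735, 735, 735, 737, 735, 737, 737, 737]
t=6: [18, 18, 18, 19, 18, 19, 19, 19]
t=7: [869, 869, 869, 869, 869, 869, 869, 869]
t=8: [418, 418, 418, 418, 418, 418, 418, 418]
t=9: [66, 66, 66, 66, 66, 66, 66, 66]
t=10: [11, 11, 11, 11, 11, 11, 11, 11]
t=11: [847, 847, 847, 847, 847, 847, 847, 847]
t=12: [352, 352, 352, 352, 352, 352, 352, 352]
t=13: [869, 869, 869, 869, 869, 869, 869, 869]

Answer: u_1(785) = 847
Key observation: The state at step 7, [869, 869, 869, 869, 869, 869, 869, 869], reappears at step 13: the system is in a cycle of period 6 from step 7 on.  Therefore the state at step 785 equals the state at step 7 + ((785 - 7) mod 6) = 11, which is [847, 847, 847, 847, 847, 847, 847, 847].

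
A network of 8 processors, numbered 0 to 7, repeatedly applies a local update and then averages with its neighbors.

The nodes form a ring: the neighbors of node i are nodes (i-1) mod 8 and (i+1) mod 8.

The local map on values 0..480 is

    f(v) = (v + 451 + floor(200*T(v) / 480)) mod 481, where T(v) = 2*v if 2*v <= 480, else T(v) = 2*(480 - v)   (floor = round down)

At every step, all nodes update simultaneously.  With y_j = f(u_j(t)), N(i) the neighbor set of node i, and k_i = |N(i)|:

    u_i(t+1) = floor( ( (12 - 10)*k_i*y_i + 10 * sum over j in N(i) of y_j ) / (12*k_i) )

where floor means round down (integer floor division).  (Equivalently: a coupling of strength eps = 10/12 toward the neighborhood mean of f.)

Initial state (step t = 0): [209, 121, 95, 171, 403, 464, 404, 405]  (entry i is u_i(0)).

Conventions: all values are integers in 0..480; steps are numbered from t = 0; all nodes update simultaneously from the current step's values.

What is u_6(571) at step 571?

Simulating step by step:
t=0: [209, 121, 95, 171, 403, 464, 404, 405]
t=1: [320, 238, 221, 289, 377, 438, 441, 402]
t=2: [421, 400, 405, 405, 430, 438, 440, 433]
t=3: [439, 438, 436, 438, 440, 442, 442, 441]
t=4: [443, 442, 442, 442, 443, 443, 443, 443]
t=5: [443, 443, 443, 443, 443, 443, 443, 443]
t=6: [443, 443, 443, 443, 443, 443, 443, 443]

Answer: u_6(571) = 443
Key observation: The state at step 5, [443, 443, 443, 443, 443, 443, 443, 443], reappears at step 6: the system is in a cycle of period 1 from step 5 on.  Therefore the state at step 571 equals the state at step 5 + ((571 - 5) mod 1) = 5, which is [443, 443, 443, 443, 443, 443, 443, 443].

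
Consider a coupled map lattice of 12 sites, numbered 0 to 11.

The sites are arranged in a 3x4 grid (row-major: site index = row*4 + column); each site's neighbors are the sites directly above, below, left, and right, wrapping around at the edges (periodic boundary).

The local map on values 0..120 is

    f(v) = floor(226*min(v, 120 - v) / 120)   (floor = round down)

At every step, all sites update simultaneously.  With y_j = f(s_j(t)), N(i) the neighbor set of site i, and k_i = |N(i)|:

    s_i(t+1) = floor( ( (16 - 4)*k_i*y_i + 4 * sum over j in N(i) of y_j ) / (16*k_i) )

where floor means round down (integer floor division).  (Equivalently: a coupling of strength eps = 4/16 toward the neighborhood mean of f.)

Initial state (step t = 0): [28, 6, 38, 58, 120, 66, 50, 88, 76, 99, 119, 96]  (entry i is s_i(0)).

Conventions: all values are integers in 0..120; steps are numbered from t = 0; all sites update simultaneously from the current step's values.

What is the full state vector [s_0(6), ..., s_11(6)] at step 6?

Simulating step by step:
t=0: [28, 6, 38, 58, 120, 66, 50, 88, 76, 99, 119, 96]
t=1: [51, 24, 66, 96, 18, 84, 85, 60, 70, 41, 16, 49]
t=2: [85, 55, 87, 58, 47, 64, 68, 99, 89, 72, 43, 86]
t=3: [71, 97, 70, 96, 82, 102, 90, 51, 62, 89, 79, 65]
t=4: [85, 49, 84, 57, 73, 39, 60, 89, 102, 59, 77, 97]
t=5: [68, 88, 74, 94, 80, 80, 102, 65, 43, 100, 80, 49]
t=6: [89, 63, 78, 59, 78, 69, 45, 92, 78, 45, 71, 88]

Answer: [89, 63, 78, 59, 78, 69, 45, 92, 78, 45, 71, 88]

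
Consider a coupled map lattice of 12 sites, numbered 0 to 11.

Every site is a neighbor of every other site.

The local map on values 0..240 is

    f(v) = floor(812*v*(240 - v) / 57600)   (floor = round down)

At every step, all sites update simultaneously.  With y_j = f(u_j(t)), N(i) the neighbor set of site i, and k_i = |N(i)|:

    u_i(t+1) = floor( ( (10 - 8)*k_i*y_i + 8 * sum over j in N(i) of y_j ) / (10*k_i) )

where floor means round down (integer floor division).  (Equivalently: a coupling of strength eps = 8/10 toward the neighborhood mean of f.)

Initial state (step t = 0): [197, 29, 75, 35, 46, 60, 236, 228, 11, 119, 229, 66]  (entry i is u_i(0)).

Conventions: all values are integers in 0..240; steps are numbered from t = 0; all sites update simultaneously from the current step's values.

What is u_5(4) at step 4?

Simulating step by step:
t=0: [197, 29, 75, 35, 46, 60, 236, 228, 11, 119, 229, 66]
t=1: [105, 101, 112, 103, 106, 109, 91, 95, 94, 115, 94, 110]
t=2: [197, 197, 198, 197, 197, 198, 196, 197, 197, 198, 197, 198]
t=3: [118, 118, 118, 118, 118, 118, 118, 118, 118, 118, 118, 118]
t=4: [202, 202, 202, 202, 202, 202, 202, 202, 202, 202, 202, 202]

Answer: u_5(4) = 202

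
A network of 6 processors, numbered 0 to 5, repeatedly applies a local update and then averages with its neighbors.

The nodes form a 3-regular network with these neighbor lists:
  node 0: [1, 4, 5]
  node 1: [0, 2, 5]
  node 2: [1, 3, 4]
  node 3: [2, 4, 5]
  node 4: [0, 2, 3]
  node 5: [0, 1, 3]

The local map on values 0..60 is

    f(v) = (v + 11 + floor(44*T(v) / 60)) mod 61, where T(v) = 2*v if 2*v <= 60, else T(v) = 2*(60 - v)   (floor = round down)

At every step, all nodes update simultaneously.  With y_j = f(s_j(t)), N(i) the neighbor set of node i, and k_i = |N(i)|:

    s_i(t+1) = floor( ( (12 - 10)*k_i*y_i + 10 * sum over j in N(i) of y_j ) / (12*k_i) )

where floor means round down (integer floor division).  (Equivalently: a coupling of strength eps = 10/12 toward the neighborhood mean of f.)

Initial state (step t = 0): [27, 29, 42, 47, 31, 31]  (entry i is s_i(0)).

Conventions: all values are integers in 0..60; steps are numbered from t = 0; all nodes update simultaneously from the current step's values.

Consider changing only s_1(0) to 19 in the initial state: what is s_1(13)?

Simulating step by step:
t=0: [27, 19, 42, 47, 31, 31]
t=1: [31, 25, 29, 20, 17, 28]
t=2: [26, 19, 37, 35, 37, 29]
t=3: [29, 24, 30, 20, 18, 29]
t=4: [27, 19, 38, 37, 38, 28]
t=5: [29, 24, 30, 19, 18, 29]
t=6: [27, 19, 37, 37, 37, 27]
t=7: [28, 23, 30, 18, 18, 28]
t=8: [25, 18, 36, 36, 36, 25]
t=9: [26, 21, 30, 18, 18, 26]
t=10: [21, 14, 34, 35, 35, 21]
t=11: [18, 14, 27, 15, 15, 18]
t=12: [50, 42, 41, 41, 41, 50]
t=13: [16, 15, 18, 16, 16, 16]

Answer: s_1(13) = 15
Key observation: This trace re-runs the system from the modified initial state.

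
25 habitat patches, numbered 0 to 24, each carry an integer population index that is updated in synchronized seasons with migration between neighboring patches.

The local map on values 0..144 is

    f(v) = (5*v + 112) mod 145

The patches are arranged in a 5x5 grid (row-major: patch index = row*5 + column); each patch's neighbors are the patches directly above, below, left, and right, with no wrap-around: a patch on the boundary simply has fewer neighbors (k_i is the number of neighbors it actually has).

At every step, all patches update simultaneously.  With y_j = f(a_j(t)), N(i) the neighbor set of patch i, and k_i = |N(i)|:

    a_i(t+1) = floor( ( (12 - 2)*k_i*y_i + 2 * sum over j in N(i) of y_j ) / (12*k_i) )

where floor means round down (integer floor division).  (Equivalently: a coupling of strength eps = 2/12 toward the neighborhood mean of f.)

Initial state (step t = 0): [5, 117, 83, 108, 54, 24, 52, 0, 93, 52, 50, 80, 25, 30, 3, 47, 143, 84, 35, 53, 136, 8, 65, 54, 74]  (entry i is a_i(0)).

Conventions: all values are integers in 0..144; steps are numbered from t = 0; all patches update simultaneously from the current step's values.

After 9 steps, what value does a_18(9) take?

Simulating step by step:
t=0: [5, 117, 83, 108, 54, 24, 52, 0, 93, 52, 50, 80, 25, 30, 3, 47, 143, 84, 35, 53, 136, 8, 65, 54, 74]
t=1: [131, 114, 93, 78, 89, 88, 84, 110, 134, 88, 72, 78, 93, 118, 121, 60, 94, 94, 134, 90, 61, 15, 12, 87, 54]
t=2: [53, 100, 132, 73, 117, 107, 96, 86, 63, 115, 47, 67, 129, 118, 134, 110, 11, 11, 62, 121, 119, 43, 31, 103, 96]
t=3: [80, 34, 49, 51, 109, 64, 19, 98, 129, 106, 56, 15, 37, 116, 67, 79, 24, 31, 123, 125, 115, 45, 107, 53, 25]
t=4: [87, 125, 68, 73, 75, 131, 65, 25, 38, 58, 99, 45, 18, 95, 20, 76, 84, 108, 15, 15, 99, 53, 70, 81, 84]
t=5: [97, 17, 22, 39, 56, 42, 9, 80, 20, 100, 30, 46, 56, 13, 64, 55, 91, 69, 43, 46, 34, 80, 35, 77, 91]
t=6: [21, 49, 72, 27, 89, 34, 18, 74, 62, 43, 107, 58, 92, 41, 124, 102, 120, 35, 37, 60, 128, 87, 127, 68, 119]
t=7: [77, 65, 42, 101, 113, 125, 62, 54, 118, 45, 72, 109, 127, 34, 16, 47, 127, 130, 18, 109, 35, 103, 33, 22, 117]
t=8: [52, 14, 33, 44, 87, 22, 117, 89, 114, 53, 38, 73, 32, 124, 53, 58, 27, 40, 61, 76, 127, 55, 118, 81, 110]
t=9: [77, 49, 121, 54, 104, 75, 109, 121, 95, 89, 22, 49, 113, 24, 80, 100, 96, 38, 112, 63, 35, 94, 112, 86, 79]

Answer: a_18(9) = 112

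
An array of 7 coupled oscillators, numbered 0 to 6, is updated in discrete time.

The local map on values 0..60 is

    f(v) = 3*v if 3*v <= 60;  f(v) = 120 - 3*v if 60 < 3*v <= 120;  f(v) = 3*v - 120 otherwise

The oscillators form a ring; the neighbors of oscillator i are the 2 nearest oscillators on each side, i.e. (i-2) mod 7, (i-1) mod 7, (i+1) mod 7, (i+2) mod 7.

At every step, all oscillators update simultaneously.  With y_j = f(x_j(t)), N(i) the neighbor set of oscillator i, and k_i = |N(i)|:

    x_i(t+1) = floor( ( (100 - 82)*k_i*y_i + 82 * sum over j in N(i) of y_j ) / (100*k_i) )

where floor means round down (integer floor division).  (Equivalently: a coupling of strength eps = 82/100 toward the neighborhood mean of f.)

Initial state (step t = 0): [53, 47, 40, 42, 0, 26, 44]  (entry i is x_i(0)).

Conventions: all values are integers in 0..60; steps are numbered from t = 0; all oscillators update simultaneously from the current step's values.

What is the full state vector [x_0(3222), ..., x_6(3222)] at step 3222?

Answer: [57, 57, 57, 57, 57, 57, 57]
Key observation: The state at step 26, [57, 57, 57, 57, 57, 57, 57], reappears at step 30: the system is in a cycle of period 4 from step 26 on.  Therefore the state at step 3222 equals the state at step 26 + ((3222 - 26) mod 4) = 26, which is [57, 57, 57, 57, 57, 57, 57].

Derivation:
t=0: [53, 47, 40, 42, 0, 26, 44]
t=1: [22, 15, 13, 13, 12, 19, 23]
t=2: [49, 45, 42, 43, 44, 47, 48]
t=3: [18, 16, 13, 12, 14, 18, 19]
t=4: [50, 46, 43, 43, 45, 48, 50]
t=5: [22, 19, 16, 15, 17, 21, 23]
t=6: [53, 50, 51, 51, 50, 51, 54]
t=7: [35, 35, 33, 31, 34, 35, 34]
t=8: [16, 19, 19, 19, 19, 18, 16]
t=9: [52, 53, 55, 56, 54, 52, 52]
t=10: [38, 40, 41, 41, 41, 39, 37]
t=11: [4, 4, 3, 2, 4, 4, 4]
t=12: [11, 10, 10, 10, 10, 10, 12]
t=13: [31, 31, 30, 30, 31, 31, 31]
t=14: [27, 28, 28, 28, 28, 27, 27]
t=15: [37, 37, 36, 36, 37, 37, 37]
t=16: [9, 10, 10, 10, 10, 9, 9]
t=17: [28, 28, 29, 29, 28, 28, 28]
t=18: [35, 34, 34, 34, 34, 35, 36]
t=19: [15, 16, 17, 17, 16, 15, 15]
t=20: [46, 48, 48, 48, 48, 46, 46]
t=21: [20, 21, 22, 22, 21, 20, 20]
t=22: [58, 57, 56, 56, 57, 58, 58]
t=23: [52, 51, 50, 50, 51, 52, 52]
t=24: [34, 33, 32, 32, 33, 34, 34]
t=25: [19, 21, 21, 21, 21, 19, 19]
t=26: [57, 57, 57, 57, 57, 57, 57]
t=27: [51, 51, 51, 51, 51, 51, 51]
t=28: [33, 33, 33, 33, 33, 33, 33]
t=29: [21, 21, 21, 21, 21, 21, 21]
t=30: [57, 57, 57, 57, 57, 57, 57]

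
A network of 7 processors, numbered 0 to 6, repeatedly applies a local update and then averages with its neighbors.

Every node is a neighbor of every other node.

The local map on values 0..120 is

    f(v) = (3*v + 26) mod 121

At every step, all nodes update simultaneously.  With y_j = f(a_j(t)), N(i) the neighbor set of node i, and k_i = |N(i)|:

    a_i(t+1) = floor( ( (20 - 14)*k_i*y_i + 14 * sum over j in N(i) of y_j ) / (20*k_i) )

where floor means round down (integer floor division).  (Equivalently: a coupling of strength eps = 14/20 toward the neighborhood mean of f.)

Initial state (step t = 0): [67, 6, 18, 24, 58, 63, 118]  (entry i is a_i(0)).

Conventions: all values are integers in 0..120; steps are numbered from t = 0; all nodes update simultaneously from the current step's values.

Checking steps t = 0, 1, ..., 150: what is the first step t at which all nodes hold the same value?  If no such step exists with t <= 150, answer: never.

Simulating step by step:
t=0: [67, 6, 18, 24, 58, 63, 118]  (not all equal)
t=1: [79, 68, 75, 78, 74, 77, 63]  (not all equal)
t=2: [35, 51, 33, 35, 32, 34, 48]  (not all equal)
t=3: [18, 26, 16, 18, 16, 17, 25]  (not all equal)
t=4: [83, 87, 82, 83, 82, 82, 87]  (not all equal)
t=5: [34, 36, 34, 34, 34, 34, 36]  (not all equal)
t=6: [8, 9, 8, 8, 8, 8, 9]  (not all equal)
t=7: [50, 51, 50, 50, 50, 50, 51]  (not all equal)
t=8: [55, 56, 55, 55, 55, 55, 56]  (not all equal)
t=9: [70, 71, 70, 70, 70, 70, 71]  (not all equal)
t=10: [115, 116, 115, 115, 115, 115, 116]  (not all equal)
t=11: [8, 9, 8, 8, 8, 8, 9]  (not all equal)

Answer: never
Key observation: The state at step 6 reappears at step 11 — the system is in a cycle of period 5 from step 6 on.  No step 0..11 is synchronized, and the cycle repeats forever, so no step up to 150 (or ever) has all nodes equal.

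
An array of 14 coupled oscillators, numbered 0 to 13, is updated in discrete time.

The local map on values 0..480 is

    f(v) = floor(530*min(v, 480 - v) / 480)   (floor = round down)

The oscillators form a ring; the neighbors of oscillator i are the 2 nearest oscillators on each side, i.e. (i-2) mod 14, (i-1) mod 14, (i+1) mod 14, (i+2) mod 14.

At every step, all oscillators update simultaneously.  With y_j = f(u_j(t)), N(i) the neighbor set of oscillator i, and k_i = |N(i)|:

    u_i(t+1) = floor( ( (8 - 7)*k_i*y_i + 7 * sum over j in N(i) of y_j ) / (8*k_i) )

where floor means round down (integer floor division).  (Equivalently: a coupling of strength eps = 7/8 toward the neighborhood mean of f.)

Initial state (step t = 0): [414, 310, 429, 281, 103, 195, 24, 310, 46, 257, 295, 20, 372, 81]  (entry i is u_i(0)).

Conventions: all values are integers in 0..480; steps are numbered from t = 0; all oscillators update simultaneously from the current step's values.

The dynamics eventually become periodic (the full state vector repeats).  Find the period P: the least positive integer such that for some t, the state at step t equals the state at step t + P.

Answer: 2
Key observation: The state at step 35, [263, 263, 263, 263, 263, 263, 263, 263, 263, 263, 263, 263, 263, 263], reappears at step 37 — and no state repeats earlier — so the cycle the system enters has period 2.

Derivation:
t=0: [414, 310, 429, 281, 103, 195, 24, 310, 46, 257, 295, 20, 372, 81]
t=1: [107, 118, 136, 152, 127, 146, 126, 140, 151, 132, 121, 146, 99, 98]
t=2: [123, 135, 140, 147, 152, 151, 153, 152, 145, 152, 143, 128, 127, 126]
t=3: [144, 147, 153, 159, 163, 166, 165, 165, 164, 157, 152, 149, 142, 140]
t=4: [159, 163, 168, 173, 177, 179, 181, 180, 176, 173, 168, 162, 160, 159]
t=5: [178, 181, 185, 189, 193, 195, 196, 195, 193, 189, 184, 181, 177, 176]
t=6: [197, 200, 204, 207, 211, 213, 214, 213, 210, 207, 203, 199, 197, 196]
t=7: [219, 221, 224, 228, 231, 233, 233, 232, 230, 227, 223, 220, 218, 217]
t=8: [242, 244, 247, 250, 253, 255, 255, 254, 252, 249, 246, 243, 241, 241]
t=9: [260, 258, 256, 253, 251, 249, 249, 250, 252, 254, 257, 259, 261, 261]
t=10: [243, 245, 247, 249, 251, 252, 253, 252, 250, 248, 246, 244, 242, 242]
t=11: [260, 258, 256, 254, 253, 251, 251, 252, 253, 255, 257, 259, 260, 260]
t=12: [243, 245, 246, 248, 250, 250, 250, 250, 249, 247, 246, 244, 243, 243]
t=13: [259, 259, 257, 255, 254, 253, 253, 254, 255, 256, 258, 259, 260, 260]
t=14: [243, 244, 246, 247, 248, 249, 249, 248, 247, 246, 245, 244, 243, 243]
t=15: [260, 259, 258, 257, 256, 255, 255, 256, 257, 258, 259, 259, 260, 260]
t=16: [243, 243, 244, 246, 246, 247, 247, 246, 246, 245, 244, 243, 242, 242]
t=17: [261, 260, 259, 258, 258, 257, 257, 257, 258, 259, 260, 260, 261, 261]
t=18: [241, 242, 243, 244, 245, 245, 245, 245, 244, 243, 242, 242, 241, 241]
t=19: [262, 261, 261, 260, 259, 259, 259, 259, 260, 260, 261, 262, 262, 262]
t=20: [240, 240, 241, 242, 242, 243, 243, 243, 242, 241, 241, 240, 240, 240]
t=21: [264, 263, 263, 262, 261, 261, 261, 261, 262, 262, 263, 264, 264, 265]
t=22: [238, 238, 239, 240, 240, 240, 240, 240, 240, 239, 239, 238, 238, 238]
t=23: [262, 262, 263, 263, 264, 265, 265, 264, 264, 263, 263, 262, 262, 262]
t=24: [239, 239, 239, 238, 238, 237, 237, 237, 238, 238, 239, 239, 239, 240]
t=25: [263, 263, 262, 262, 261, 261, 261, 261, 261, 262, 262, 263, 263, 263]
t=26: [239, 239, 239, 240, 240, 240, 241, 240, 240, 240, 239, 239, 239, 239]
t=27: [263, 263, 263, 264, 264, 264, 264, 264, 264, 264, 263, 263, 263, 263]
t=28: [239, 238, 238, 238, 238, 238, 238, 238, 238, 238, 238, 238, 239, 239]
t=29: [262, 262, 262, 262, 262, 262, 262, 262, 262, 262, 262, 262, 262, 262]
t=30: [240, 240, 240, 240, 240, 240, 240, 240, 240, 240, 240, 240, 240, 240]
t=31: [265, 265, 265, 265, 265, 265, 265, 265, 265, 265, 265, 265, 265, 265]
t=32: [237, 237, 237, 237, 237, 237, 237, 237, 237, 237, 237, 237, 237, 237]
t=33: [261, 261, 261, 261, 261, 261, 261, 261, 261, 261, 261, 261, 261, 261]
t=34: [241, 241, 241, 241, 241, 241, 241, 241, 241, 241, 241, 241, 241, 241]
t=35: [263, 263, 263, 263, 263, 263, 263, 263, 263, 263, 263, 263, 263, 263]
t=36: [239, 239, 239, 239, 239, 239, 239, 239, 239, 239, 239, 239, 239, 239]
t=37: [263, 263, 263, 263, 263, 263, 263, 263, 263, 263, 263, 263, 263, 263]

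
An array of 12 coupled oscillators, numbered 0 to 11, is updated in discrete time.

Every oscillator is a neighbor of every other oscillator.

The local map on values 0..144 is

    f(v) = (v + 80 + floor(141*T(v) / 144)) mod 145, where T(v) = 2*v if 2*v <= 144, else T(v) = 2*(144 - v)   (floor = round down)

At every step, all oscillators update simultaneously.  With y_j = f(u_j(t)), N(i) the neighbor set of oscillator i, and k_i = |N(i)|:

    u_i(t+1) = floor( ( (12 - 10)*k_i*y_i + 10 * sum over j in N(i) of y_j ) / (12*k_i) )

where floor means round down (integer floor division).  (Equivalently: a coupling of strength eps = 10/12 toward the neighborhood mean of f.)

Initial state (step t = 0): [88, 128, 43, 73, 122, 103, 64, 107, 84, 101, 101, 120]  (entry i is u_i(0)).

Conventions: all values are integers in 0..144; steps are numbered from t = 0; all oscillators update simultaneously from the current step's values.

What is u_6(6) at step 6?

Answer: u_6(6) = 119

Derivation:
t=0: [88, 128, 43, 73, 122, 103, 64, 107, 84, 101, 101, 120]
t=1: [104, 101, 98, 92, 101, 103, 104, 103, 105, 103, 103, 102]
t=2: [119, 119, 119, 120, 119, 119, 119, 119, 119, 119, 119, 119]
t=3: [102, 102, 102, 102, 102, 102, 102, 102, 102, 102, 102, 102]
t=4: [119, 119, 119, 119, 119, 119, 119, 119, 119, 119, 119, 119]
t=5: [102, 102, 102, 102, 102, 102, 102, 102, 102, 102, 102, 102]
t=6: [119, 119, 119, 119, 119, 119, 119, 119, 119, 119, 119, 119]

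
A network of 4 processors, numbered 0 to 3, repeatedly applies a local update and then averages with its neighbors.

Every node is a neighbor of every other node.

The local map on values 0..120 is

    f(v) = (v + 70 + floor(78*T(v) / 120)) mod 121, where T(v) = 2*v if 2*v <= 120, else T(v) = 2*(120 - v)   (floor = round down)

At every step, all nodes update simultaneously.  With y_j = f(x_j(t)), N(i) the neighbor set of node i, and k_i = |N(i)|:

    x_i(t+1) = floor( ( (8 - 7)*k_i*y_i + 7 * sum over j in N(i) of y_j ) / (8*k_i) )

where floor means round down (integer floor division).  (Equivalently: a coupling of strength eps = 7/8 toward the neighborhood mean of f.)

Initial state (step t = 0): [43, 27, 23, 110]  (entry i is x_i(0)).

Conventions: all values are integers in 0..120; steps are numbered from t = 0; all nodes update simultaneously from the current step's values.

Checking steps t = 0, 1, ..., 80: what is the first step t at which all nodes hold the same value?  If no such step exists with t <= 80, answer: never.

Answer: 5
Key observation: Synchronization is absorbing here: once all nodes are equal they stay equal, and step 5 is the first all-equal step.

Derivation:
t=0: [43, 27, 23, 110]  (not all equal)
t=1: [30, 36, 38, 26]  (not all equal)
t=2: [24, 21, 21, 25]  (not all equal)
t=3: [71, 52, 52, 70]  (not all equal)
t=4: [74, 77, 77, 74]  (not all equal)
t=5: [81, 81, 81, 81]  (all equal)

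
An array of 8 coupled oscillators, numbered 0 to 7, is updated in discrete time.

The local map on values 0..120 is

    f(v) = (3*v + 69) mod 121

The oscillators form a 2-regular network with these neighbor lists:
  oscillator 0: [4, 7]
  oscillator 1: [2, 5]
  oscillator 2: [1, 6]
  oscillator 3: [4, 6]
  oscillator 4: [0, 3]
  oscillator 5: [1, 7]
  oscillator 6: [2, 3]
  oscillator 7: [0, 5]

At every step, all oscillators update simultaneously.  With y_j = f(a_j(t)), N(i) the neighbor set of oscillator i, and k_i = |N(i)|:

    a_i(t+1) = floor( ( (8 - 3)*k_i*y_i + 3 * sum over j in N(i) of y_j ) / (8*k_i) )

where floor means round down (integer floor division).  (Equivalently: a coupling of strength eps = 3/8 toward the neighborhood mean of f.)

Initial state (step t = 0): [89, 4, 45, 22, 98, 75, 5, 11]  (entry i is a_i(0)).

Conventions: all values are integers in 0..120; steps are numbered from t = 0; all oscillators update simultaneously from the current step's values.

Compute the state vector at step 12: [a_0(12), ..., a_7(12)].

Answer: [66, 93, 87, 42, 48, 97, 89, 89]

Derivation:
t=0: [89, 4, 45, 22, 98, 75, 5, 11]
t=1: [77, 75, 82, 24, 20, 66, 70, 91]
t=2: [56, 50, 62, 20, 19, 44, 40, 78]
t=3: [84, 78, 39, 18, 26, 79, 46, 74]
t=4: [63, 62, 68, 22, 31, 60, 66, 57]
t=5: [40, 15, 26, 21, 31, 29, 24, 78]
t=6: [61, 82, 41, 18, 40, 54, 19, 57]
t=7: [41, 79, 59, 14, 44, 104, 16, 96]
t=8: [80, 44, 36, 106, 84, 44, 94, 88]
t=9: [73, 75, 70, 50, 66, 82, 83, 84]
t=10: [48, 53, 47, 80, 42, 70, 72, 71]
t=11: [78, 90, 83, 63, 76, 50, 56, 49]
t=12: [66, 93, 87, 42, 48, 97, 89, 89]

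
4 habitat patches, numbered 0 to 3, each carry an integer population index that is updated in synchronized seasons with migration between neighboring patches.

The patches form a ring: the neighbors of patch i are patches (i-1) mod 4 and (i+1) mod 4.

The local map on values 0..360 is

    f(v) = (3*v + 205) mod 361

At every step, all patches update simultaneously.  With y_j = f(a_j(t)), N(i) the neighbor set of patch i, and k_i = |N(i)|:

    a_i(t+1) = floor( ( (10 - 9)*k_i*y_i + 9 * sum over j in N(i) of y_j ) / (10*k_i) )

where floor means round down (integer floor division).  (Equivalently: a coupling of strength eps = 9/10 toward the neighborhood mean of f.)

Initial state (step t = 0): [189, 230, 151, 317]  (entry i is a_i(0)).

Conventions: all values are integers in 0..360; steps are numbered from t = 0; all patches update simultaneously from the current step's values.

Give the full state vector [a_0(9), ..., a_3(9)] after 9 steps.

Answer: [26, 26, 26, 26]

Derivation:
t=0: [189, 230, 151, 317]
t=1: [115, 173, 140, 163]
t=2: [169, 204, 177, 237]
t=3: [165, 173, 131, 183]
t=4: [49, 259, 39, 262]
t=5: [273, 329, 270, 330]
t=6: [129, 278, 128, 278]
t=7: [308, 238, 308, 238]
t=8: [181, 61, 181, 61]
t=9: [26, 26, 26, 26]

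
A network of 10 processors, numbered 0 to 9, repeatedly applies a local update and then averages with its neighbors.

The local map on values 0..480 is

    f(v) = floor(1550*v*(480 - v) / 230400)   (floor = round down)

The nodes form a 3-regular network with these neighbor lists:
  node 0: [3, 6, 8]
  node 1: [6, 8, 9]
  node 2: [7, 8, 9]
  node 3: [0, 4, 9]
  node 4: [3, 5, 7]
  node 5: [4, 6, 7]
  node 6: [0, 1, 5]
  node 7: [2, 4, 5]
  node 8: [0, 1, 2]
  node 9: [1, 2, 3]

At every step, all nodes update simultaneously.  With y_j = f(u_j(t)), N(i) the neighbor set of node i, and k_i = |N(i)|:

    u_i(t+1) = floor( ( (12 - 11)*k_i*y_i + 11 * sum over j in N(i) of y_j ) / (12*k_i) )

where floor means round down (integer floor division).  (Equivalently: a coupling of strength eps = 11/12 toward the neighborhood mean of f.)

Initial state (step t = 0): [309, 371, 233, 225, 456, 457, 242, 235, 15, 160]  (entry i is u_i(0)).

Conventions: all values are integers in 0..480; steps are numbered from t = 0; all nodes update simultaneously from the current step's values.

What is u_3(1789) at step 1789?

Answer: u_3(1789) = 242
Key observation: The state at step 8, [387, 387, 387, 387, 387, 387, 387, 387, 387, 387], reappears at step 10: the system is in a cycle of period 2 from step 8 on.  Therefore the state at step 1789 equals the state at step 8 + ((1789 - 8) mod 2) = 9, which is [242, 242, 242, 242, 242, 242, 242, 242, 242, 242].

Derivation:
t=0: [309, 371, 233, 225, 456, 457, 242, 235, 15, 160]
t=1: [279, 260, 269, 267, 263, 264, 245, 194, 313, 347]
t=2: [373, 352, 347, 358, 379, 381, 381, 381, 378, 376]
t=3: [268, 262, 262, 265, 265, 254, 272, 271, 290, 298]
t=4: [378, 372, 372, 376, 383, 381, 383, 384, 382, 382]
t=5: [254, 251, 251, 253, 254, 249, 259, 256, 265, 266]
t=6: [384, 383, 383, 384, 385, 385, 385, 385, 385, 385]
t=7: [246, 246, 246, 246, 246, 246, 247, 246, 248, 248]
t=8: [387, 387, 387, 387, 387, 387, 387, 387, 387, 387]
t=9: [242, 242, 242, 242, 242, 242, 242, 242, 242, 242]
t=10: [387, 387, 387, 387, 387, 387, 387, 387, 387, 387]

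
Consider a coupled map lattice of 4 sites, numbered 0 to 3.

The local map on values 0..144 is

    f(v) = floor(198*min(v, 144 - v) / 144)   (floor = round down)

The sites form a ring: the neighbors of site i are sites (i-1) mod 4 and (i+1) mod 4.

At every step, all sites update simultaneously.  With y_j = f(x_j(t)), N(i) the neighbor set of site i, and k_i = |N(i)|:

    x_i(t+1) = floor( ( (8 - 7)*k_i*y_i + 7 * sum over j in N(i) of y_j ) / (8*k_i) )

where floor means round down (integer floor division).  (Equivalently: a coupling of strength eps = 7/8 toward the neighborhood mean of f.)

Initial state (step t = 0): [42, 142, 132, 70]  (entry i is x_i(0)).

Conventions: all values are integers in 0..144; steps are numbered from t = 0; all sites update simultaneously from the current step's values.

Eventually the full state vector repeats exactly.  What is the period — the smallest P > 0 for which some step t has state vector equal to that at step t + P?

Simulating step by step:
t=0: [42, 142, 132, 70]
t=1: [50, 32, 44, 43]
t=2: [53, 61, 52, 63]
t=3: [82, 72, 82, 73]
t=4: [96, 86, 96, 86]
t=5: [77, 67, 77, 67]
t=6: [92, 92, 92, 92]
t=7: [71, 71, 71, 71]
t=8: [97, 97, 97, 97]
t=9: [64, 64, 64, 64]
t=10: [88, 88, 88, 88]
t=11: [77, 77, 77, 77]
t=12: [92, 92, 92, 92]

Answer: 6
Key observation: The state at step 6, [92, 92, 92, 92], reappears at step 12 — and no state repeats earlier — so the cycle the system enters has period 6.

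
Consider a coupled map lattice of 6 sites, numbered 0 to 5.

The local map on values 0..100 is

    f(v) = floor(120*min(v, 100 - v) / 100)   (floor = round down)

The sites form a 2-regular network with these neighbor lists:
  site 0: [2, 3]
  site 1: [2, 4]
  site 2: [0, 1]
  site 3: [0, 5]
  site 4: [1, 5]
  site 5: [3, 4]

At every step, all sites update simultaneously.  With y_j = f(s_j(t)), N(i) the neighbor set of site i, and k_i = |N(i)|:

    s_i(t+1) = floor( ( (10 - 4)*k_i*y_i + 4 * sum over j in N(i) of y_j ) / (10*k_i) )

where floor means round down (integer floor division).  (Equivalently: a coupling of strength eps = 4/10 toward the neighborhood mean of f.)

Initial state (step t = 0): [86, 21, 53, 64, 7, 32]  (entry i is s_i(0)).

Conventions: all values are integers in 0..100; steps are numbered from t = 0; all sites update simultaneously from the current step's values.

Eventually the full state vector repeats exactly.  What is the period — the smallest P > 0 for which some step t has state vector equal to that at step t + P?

Simulating step by step:
t=0: [86, 21, 53, 64, 7, 32]
t=1: [29, 27, 41, 36, 17, 33]
t=2: [38, 33, 42, 40, 26, 36]
t=3: [46, 39, 46, 46, 35, 41]
t=4: [55, 47, 53, 53, 44, 48]
t=5: [54, 55, 55, 55, 53, 55]
t=6: [54, 54, 54, 54, 55, 54]
t=7: [55, 54, 55, 55, 54, 54]
t=8: [54, 54, 54, 54, 55, 54]

Answer: 2
Key observation: The state at step 6, [54, 54, 54, 54, 55, 54], reappears at step 8 — and no state repeats earlier — so the cycle the system enters has period 2.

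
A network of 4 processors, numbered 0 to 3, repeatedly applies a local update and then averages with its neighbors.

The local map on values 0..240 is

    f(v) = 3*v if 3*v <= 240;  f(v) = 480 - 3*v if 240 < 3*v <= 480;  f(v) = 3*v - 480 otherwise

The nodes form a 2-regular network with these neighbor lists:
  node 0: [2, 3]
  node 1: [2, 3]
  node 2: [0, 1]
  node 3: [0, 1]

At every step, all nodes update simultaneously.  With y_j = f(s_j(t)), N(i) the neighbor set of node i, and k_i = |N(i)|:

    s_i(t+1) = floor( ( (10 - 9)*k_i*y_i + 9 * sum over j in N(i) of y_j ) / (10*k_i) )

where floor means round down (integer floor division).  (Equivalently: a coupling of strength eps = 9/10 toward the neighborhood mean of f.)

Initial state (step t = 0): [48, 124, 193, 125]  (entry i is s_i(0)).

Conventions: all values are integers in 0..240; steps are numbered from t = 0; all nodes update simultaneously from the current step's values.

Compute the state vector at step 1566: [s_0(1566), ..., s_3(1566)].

Simulating step by step:
t=0: [48, 124, 193, 125]
t=1: [106, 102, 123, 123]
t=2: [116, 117, 162, 162]
t=3: [18, 18, 118, 118]
t=4: [118, 118, 61, 61]
t=5: [177, 177, 131, 131]
t=6: [83, 83, 54, 54]
t=7: [168, 168, 224, 224]
t=8: [175, 175, 40, 40]
t=9: [112, 112, 52, 52]
t=10: [154, 154, 145, 145]
t=11: [42, 42, 20, 20]
t=12: [66, 66, 119, 119]
t=13: [130, 130, 190, 190]
t=14: [90, 90, 90, 90]
t=15: [210, 210, 210, 210]
t=16: [150, 150, 150, 150]
t=17: [30, 30, 30, 30]
t=18: [90, 90, 90, 90]

Answer: [90, 90, 90, 90]
Key observation: The state at step 14, [90, 90, 90, 90], reappears at step 18: the system is in a cycle of period 4 from step 14 on.  Therefore the state at step 1566 equals the state at step 14 + ((1566 - 14) mod 4) = 14, which is [90, 90, 90, 90].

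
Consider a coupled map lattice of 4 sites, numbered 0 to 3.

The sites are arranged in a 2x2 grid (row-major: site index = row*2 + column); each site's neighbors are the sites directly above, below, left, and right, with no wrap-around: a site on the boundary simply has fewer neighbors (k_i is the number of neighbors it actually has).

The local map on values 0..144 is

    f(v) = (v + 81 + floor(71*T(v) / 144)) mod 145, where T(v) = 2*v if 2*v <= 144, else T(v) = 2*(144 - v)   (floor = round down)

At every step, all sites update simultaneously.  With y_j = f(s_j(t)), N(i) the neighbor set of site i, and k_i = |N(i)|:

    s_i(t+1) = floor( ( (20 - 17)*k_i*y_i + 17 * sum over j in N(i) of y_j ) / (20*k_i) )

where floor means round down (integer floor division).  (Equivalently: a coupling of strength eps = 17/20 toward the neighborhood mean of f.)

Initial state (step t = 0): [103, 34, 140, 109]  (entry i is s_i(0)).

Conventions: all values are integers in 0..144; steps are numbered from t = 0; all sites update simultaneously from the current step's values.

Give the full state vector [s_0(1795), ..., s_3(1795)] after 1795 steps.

Answer: [79, 79, 79, 79]
Key observation: The state at step 9, [79, 79, 79, 79], reappears at step 10: the system is in a cycle of period 1 from step 9 on.  Therefore the state at step 1795 equals the state at step 9 + ((1795 - 9) mod 1) = 9, which is [79, 79, 79, 79].

Derivation:
t=0: [103, 34, 140, 109]
t=1: [46, 67, 79, 46]
t=2: [66, 33, 34, 66]
t=3: [11, 57, 57, 11]
t=4: [56, 94, 94, 56]
t=5: [74, 51, 51, 74]
t=6: [43, 72, 72, 43]
t=7: [70, 29, 29, 70]
t=8: [128, 84, 84, 128]
t=9: [79, 79, 79, 79]
t=10: [79, 79, 79, 79]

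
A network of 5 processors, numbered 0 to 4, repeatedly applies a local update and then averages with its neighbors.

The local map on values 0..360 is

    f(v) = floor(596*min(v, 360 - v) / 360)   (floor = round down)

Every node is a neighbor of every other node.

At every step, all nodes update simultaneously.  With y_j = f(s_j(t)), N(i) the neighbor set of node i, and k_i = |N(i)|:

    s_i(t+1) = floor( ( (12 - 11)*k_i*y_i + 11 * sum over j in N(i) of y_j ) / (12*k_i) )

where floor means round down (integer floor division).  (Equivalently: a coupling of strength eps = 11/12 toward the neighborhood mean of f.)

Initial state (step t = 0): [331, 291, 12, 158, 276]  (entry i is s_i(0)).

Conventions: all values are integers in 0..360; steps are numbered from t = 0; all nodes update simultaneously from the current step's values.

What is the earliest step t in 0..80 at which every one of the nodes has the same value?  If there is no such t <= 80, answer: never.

Answer: 5
Key observation: Synchronization is absorbing here: once all nodes are equal they stay equal, and step 5 is the first all-equal step.

Derivation:
t=0: [331, 291, 12, 158, 276]  (not all equal)
t=1: [126, 116, 130, 95, 112]  (not all equal)
t=2: [188, 191, 187, 196, 192]  (not all equal)
t=3: [278, 279, 278, 280, 279]  (not all equal)
t=4: [133, 134, 133, 134, 134]  (not all equal)
t=5: [220, 220, 220, 220, 220]  (all equal)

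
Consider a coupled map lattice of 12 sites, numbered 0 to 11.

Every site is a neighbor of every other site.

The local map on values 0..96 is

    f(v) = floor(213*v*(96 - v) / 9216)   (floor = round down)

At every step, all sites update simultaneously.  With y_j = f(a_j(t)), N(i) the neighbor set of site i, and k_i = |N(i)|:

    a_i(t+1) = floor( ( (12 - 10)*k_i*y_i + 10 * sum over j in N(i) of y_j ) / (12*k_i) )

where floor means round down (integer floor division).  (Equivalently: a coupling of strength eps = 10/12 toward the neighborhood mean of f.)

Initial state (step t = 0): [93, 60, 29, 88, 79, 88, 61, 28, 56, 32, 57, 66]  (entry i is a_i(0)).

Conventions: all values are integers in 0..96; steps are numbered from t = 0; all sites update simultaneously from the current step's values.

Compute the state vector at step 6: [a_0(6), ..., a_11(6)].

Simulating step by step:
t=0: [93, 60, 29, 88, 79, 88, 61, 28, 56, 32, 57, 66]
t=1: [34, 38, 38, 35, 36, 35, 38, 38, 38, 38, 38, 38]
t=2: [49, 49, 49, 49, 49, 49, 49, 49, 49, 49, 49, 49]
t=3: [53, 53, 53, 53, 53, 53, 53, 53, 53, 53, 53, 53]
t=4: [52, 52, 52, 52, 52, 52, 52, 52, 52, 52, 52, 52]
t=5: [52, 52, 52, 52, 52, 52, 52, 52, 52, 52, 52, 52]
t=6: [52, 52, 52, 52, 52, 52, 52, 52, 52, 52, 52, 52]

Answer: [52, 52, 52, 52, 52, 52, 52, 52, 52, 52, 52, 52]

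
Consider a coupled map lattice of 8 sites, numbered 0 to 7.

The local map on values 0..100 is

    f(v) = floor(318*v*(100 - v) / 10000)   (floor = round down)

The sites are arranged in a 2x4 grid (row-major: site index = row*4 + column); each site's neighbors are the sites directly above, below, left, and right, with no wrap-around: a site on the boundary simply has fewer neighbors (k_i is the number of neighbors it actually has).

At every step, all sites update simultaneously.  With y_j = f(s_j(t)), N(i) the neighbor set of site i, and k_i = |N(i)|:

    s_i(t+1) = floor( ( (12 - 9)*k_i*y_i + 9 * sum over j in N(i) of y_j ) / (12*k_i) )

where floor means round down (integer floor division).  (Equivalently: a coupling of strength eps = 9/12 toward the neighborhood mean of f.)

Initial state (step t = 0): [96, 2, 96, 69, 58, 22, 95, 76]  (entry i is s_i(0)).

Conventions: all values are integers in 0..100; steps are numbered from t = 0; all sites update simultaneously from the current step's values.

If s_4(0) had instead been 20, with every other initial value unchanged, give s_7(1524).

Simulating step by step:
t=0: [96, 2, 96, 69, 20, 22, 95, 76]
t=1: [24, 21, 25, 43, 37, 31, 34, 45]
t=2: [61, 59, 64, 70, 65, 66, 69, 75]
t=3: [74, 73, 70, 66, 72, 71, 67, 65]
t=4: [62, 63, 67, 69, 63, 65, 68, 70]
t=5: [74, 72, 70, 68, 73, 72, 69, 67]
t=6: [62, 63, 66, 68, 62, 64, 67, 68]
t=7: [74, 73, 71, 69, 73, 72, 70, 69]
t=8: [61, 63, 65, 66, 62, 63, 65, 67]
t=9: [74, 73, 72, 71, 74, 73, 72, 71]
t=10: [61, 62, 63, 64, 61, 62, 63, 64]
t=11: [74, 74, 73, 73, 74, 74, 73, 73]
t=12: [61, 61, 61, 62, 61, 61, 61, 62]
t=13: [75, 75, 74, 74, 75, 75, 74, 74]
t=14: [59, 59, 60, 61, 59, 59, 60, 61]
t=15: [76, 76, 75, 75, 76, 76, 75, 75]
t=16: [58, 58, 58, 59, 58, 58, 58, 59]
t=17: [77, 77, 76, 76, 77, 77, 76, 76]
t=18: [56, 56, 57, 58, 56, 56, 57, 58]
t=19: [78, 77, 77, 77, 78, 77, 77, 77]
t=20: [54, 55, 56, 56, 54, 55, 56, 56]
t=21: [78, 78, 78, 78, 78, 78, 78, 78]
t=22: [54, 54, 54, 54, 54, 54, 54, 54]
t=23: [78, 78, 78, 78, 78, 78, 78, 78]

Answer: s_7(1524) = 54
Key observation: The state at step 21, [78, 78, 78, 78, 78, 78, 78, 78], reappears at step 23: the system is in a cycle of period 2 from step 21 on.  Therefore the state at step 1524 equals the state at step 21 + ((1524 - 21) mod 2) = 22, which is [54, 54, 54, 54, 54, 54, 54, 54].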